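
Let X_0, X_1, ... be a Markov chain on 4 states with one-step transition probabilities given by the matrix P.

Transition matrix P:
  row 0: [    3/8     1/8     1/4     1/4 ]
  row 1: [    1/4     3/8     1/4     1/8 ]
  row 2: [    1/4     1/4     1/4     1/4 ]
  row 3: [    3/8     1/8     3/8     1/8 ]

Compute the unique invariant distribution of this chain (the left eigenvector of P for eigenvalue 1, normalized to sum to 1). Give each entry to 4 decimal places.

Balance equations π_j = Σ_i π_i·P[i][j]:
  π_0 = 3/8·π_0 + 1/4·π_1 + 1/4·π_2 + 3/8·π_3
  π_1 = 1/8·π_0 + 3/8·π_1 + 1/4·π_2 + 1/8·π_3
  π_2 = 1/4·π_0 + 1/4·π_1 + 1/4·π_2 + 3/8·π_3
  normalize: π_0 + π_1 + π_2 + π_3 = 1
Solving the linear system gives exactly π = [136/433, 92/433, 119/433, 86/433].

π = [0.3141, 0.2125, 0.2748, 0.1986]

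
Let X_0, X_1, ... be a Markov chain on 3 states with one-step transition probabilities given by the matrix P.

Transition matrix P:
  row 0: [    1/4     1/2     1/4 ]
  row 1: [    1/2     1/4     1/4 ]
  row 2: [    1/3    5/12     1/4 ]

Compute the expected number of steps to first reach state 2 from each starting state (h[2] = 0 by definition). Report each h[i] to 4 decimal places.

h = [4.0000, 4.0000, 0.0000]

First-step conditioning: h[2] = 0; for i ≠ 2, h[i] = 1 + Σ_k P[i][k]·h[k].
  h[0] = 1 + 1/4·h[0] + 1/2·h[1]
  h[1] = 1 + 1/2·h[0] + 1/4·h[1]
Solving the 2×2 linear system over states ≠ 2 gives exactly h = [4, 4, 0] (h[2] = 0 is the target).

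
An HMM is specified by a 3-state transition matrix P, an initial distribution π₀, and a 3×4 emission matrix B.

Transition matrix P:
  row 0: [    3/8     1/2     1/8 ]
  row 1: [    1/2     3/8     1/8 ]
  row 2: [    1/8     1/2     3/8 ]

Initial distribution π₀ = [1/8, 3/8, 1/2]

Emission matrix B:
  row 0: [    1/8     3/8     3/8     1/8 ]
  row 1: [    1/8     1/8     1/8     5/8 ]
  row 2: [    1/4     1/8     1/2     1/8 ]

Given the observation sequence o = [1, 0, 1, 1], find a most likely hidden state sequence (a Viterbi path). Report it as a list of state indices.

t=0: δ = [4.688e-02, 4.688e-02, 6.250e-02]  (obs o_0=1)
t=1: δ = [2.930e-03, 3.906e-03, 5.859e-03]  ψ = [1, 2, 2]  (obs o_1=0)
t=2: δ = [7.324e-04, 3.662e-04, 2.747e-04]  ψ = [1, 2, 2]  (obs o_2=1)
t=3: δ = [1.030e-04, 4.578e-05, 1.287e-05]  ψ = [0, 0, 2]  (obs o_3=1)
backtrack: best end state = 0; path = [2, 1, 0, 0]

path = [2, 1, 0, 0]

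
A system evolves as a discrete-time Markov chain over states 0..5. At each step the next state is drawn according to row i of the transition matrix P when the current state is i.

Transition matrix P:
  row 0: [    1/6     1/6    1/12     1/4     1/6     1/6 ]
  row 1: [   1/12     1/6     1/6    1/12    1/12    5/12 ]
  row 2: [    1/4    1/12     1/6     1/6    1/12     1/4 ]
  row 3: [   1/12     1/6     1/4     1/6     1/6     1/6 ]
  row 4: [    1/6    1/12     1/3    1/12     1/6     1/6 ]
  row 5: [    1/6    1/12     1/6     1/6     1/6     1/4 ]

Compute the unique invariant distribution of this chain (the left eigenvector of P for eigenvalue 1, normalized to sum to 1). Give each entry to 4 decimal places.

π = [0.1593, 0.1198, 0.1900, 0.1582, 0.1408, 0.2318]

Balance equations π_j = Σ_i π_i·P[i][j]:
  π_0 = 1/6·π_0 + 1/12·π_1 + 1/4·π_2 + 1/12·π_3 + 1/6·π_4 + 1/6·π_5
  π_1 = 1/6·π_0 + 1/6·π_1 + 1/12·π_2 + 1/6·π_3 + 1/12·π_4 + 1/12·π_5
  π_2 = 1/12·π_0 + 1/6·π_1 + 1/6·π_2 + 1/4·π_3 + 1/3·π_4 + 1/6·π_5
  π_3 = 1/4·π_0 + 1/12·π_1 + 1/6·π_2 + 1/6·π_3 + 1/12·π_4 + 1/6·π_5
  π_4 = 1/6·π_0 + 1/12·π_1 + 1/12·π_2 + 1/6·π_3 + 1/6·π_4 + 1/6·π_5
  normalize: π_0 + π_1 + π_2 + π_3 + π_4 + π_5 = 1
Solving the linear system gives exactly π = [37858/237597, 28459/237597, 45155/237597, 37594/237597, 11155/79199, 55066/237597].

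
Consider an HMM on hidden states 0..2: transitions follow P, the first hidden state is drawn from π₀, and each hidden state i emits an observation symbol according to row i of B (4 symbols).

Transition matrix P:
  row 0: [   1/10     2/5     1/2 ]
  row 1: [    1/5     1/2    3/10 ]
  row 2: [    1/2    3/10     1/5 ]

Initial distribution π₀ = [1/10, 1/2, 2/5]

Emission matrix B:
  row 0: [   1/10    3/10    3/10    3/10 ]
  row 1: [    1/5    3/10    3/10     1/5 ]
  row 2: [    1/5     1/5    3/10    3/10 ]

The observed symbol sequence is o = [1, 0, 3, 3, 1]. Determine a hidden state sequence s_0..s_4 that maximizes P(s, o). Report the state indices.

path = [1, 2, 0, 2, 0]

t=0: δ = [3.000e-02, 1.500e-01, 8.000e-02]  (obs o_0=1)
t=1: δ = [4.000e-03, 1.500e-02, 9.000e-03]  ψ = [2, 1, 1]  (obs o_1=0)
t=2: δ = [1.350e-03, 1.500e-03, 1.350e-03]  ψ = [2, 1, 1]  (obs o_2=3)
t=3: δ = [2.025e-04, 1.500e-04, 2.025e-04]  ψ = [2, 1, 0]  (obs o_3=3)
t=4: δ = [3.037e-05, 2.430e-05, 2.025e-05]  ψ = [2, 0, 0]  (obs o_4=1)
backtrack: best end state = 0; path = [1, 2, 0, 2, 0]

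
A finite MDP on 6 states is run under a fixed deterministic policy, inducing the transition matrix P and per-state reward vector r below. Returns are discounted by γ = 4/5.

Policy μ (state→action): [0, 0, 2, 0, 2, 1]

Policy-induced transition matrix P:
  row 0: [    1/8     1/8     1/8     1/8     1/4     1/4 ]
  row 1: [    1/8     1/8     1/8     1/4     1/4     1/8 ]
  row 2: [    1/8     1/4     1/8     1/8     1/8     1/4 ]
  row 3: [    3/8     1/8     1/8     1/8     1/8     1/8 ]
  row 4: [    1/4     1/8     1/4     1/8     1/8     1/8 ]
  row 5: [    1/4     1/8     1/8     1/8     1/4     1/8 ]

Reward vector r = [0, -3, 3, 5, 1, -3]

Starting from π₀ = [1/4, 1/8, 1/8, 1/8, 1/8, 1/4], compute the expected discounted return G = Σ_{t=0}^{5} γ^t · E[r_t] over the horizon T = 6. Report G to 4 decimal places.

G = 1.0961

t=0: π = [0.2500, 0.1250, 0.1250, 0.1250, 0.1250, 0.2500], E[r] = 0.0000, γ^t·E[r] = 0.000000, running G = 0.000000
t=1: π = [0.2031, 0.1406, 0.1406, 0.1406, 0.2031, 0.1719], E[r] = 0.3906, γ^t·E[r] = 0.312500, running G = 0.312500
t=2: π = [0.2070, 0.1426, 0.1504, 0.1426, 0.1895, 0.1680], E[r] = 0.4219, γ^t·E[r] = 0.270000, running G = 0.582500
t=3: π = [0.2053, 0.1438, 0.1487, 0.1428, 0.1897, 0.1697], E[r] = 0.4094, γ^t·E[r] = 0.209625, running G = 0.792125
t=4: π = [0.2056, 0.1436, 0.1487, 0.1430, 0.1898, 0.1693], E[r] = 0.4124, γ^t·E[r] = 0.168900, running G = 0.961025
t=5: π = [0.2056, 0.1436, 0.1487, 0.1429, 0.1898, 0.1693], E[r] = 0.4121, γ^t·E[r] = 0.135036, running G = 1.096061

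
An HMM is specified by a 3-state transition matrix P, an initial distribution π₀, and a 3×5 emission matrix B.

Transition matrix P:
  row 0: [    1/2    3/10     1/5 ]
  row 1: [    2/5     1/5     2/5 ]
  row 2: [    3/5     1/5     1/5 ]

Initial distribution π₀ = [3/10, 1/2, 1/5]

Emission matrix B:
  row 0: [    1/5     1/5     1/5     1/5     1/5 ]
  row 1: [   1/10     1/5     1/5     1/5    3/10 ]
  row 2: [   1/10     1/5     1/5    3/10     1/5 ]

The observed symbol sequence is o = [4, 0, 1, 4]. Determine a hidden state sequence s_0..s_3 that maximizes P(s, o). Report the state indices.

path = [1, 0, 0, 0]

t=0: δ = [6.000e-02, 1.500e-01, 4.000e-02]  (obs o_0=4)
t=1: δ = [1.200e-02, 3.000e-03, 6.000e-03]  ψ = [1, 1, 1]  (obs o_1=0)
t=2: δ = [1.200e-03, 7.200e-04, 4.800e-04]  ψ = [0, 0, 0]  (obs o_2=1)
t=3: δ = [1.200e-04, 1.080e-04, 5.760e-05]  ψ = [0, 0, 1]  (obs o_3=4)
backtrack: best end state = 0; path = [1, 0, 0, 0]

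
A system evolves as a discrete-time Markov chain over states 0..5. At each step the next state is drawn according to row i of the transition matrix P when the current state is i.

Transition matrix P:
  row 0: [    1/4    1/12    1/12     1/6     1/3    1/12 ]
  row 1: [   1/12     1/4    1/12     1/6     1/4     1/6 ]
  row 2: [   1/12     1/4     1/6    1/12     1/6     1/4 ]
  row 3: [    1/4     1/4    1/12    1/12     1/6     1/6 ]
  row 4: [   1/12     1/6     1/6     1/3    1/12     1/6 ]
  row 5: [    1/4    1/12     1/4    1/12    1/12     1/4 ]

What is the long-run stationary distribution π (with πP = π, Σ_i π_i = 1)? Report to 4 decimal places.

Balance equations π_j = Σ_i π_i·P[i][j]:
  π_0 = 1/4·π_0 + 1/12·π_1 + 1/12·π_2 + 1/4·π_3 + 1/12·π_4 + 1/4·π_5
  π_1 = 1/12·π_0 + 1/4·π_1 + 1/4·π_2 + 1/4·π_3 + 1/6·π_4 + 1/12·π_5
  π_2 = 1/12·π_0 + 1/12·π_1 + 1/6·π_2 + 1/12·π_3 + 1/6·π_4 + 1/4·π_5
  π_3 = 1/6·π_0 + 1/6·π_1 + 1/12·π_2 + 1/12·π_3 + 1/3·π_4 + 1/12·π_5
  π_4 = 1/3·π_0 + 1/4·π_1 + 1/6·π_2 + 1/6·π_3 + 1/12·π_4 + 1/12·π_5
  normalize: π_0 + π_1 + π_2 + π_3 + π_4 + π_5 = 1
Solving the linear system gives exactly π = [37407/223666, 39653/223666, 15637/111833, 35093/223666, 20065/111833, 40109/223666].

π = [0.1672, 0.1773, 0.1398, 0.1569, 0.1794, 0.1793]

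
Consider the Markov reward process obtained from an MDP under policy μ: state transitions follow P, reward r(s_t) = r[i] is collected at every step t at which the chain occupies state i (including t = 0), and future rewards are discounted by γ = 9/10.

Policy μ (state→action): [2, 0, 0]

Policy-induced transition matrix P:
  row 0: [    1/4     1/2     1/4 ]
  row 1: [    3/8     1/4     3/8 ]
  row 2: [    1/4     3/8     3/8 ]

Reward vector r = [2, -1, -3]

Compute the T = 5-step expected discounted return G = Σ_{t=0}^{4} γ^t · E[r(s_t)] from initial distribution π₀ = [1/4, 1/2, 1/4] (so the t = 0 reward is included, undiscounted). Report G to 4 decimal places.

G = -3.1591

t=0: π = [0.2500, 0.5000, 0.2500], E[r] = -0.7500, γ^t·E[r] = -0.750000, running G = -0.750000
t=1: π = [0.3125, 0.3438, 0.3438], E[r] = -0.7500, γ^t·E[r] = -0.675000, running G = -1.425000
t=2: π = [0.2930, 0.3711, 0.3359], E[r] = -0.7930, γ^t·E[r] = -0.642305, running G = -2.067305
t=3: π = [0.2964, 0.3652, 0.3384], E[r] = -0.7876, γ^t·E[r] = -0.574159, running G = -2.641463
t=4: π = [0.2957, 0.3664, 0.3380], E[r] = -0.7889, γ^t·E[r] = -0.517624, running G = -3.159087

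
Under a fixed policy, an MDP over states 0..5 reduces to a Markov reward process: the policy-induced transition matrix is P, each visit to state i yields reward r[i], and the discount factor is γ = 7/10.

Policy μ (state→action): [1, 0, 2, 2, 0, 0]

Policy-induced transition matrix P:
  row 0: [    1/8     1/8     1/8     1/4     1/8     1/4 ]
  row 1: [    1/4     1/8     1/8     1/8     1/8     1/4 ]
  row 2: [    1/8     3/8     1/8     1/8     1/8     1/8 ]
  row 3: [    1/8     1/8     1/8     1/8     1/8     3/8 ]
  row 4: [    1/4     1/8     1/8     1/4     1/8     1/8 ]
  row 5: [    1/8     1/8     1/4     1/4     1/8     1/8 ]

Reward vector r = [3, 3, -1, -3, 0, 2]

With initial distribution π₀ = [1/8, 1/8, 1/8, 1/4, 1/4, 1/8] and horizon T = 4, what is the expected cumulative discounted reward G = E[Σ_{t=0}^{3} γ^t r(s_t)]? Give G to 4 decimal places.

G = 1.1886

t=0: π = [0.1250, 0.1250, 0.1250, 0.2500, 0.2500, 0.1250], E[r] = 0.1250, γ^t·E[r] = 0.125000, running G = 0.125000
t=1: π = [0.1719, 0.1563, 0.1406, 0.1875, 0.1250, 0.2188], E[r] = 0.7188, γ^t·E[r] = 0.503125, running G = 0.628125
t=2: π = [0.1602, 0.1602, 0.1523, 0.1895, 0.1250, 0.2129], E[r] = 0.6660, γ^t·E[r] = 0.326348, running G = 0.954473
t=3: π = [0.1606, 0.1631, 0.1516, 0.1873, 0.1250, 0.2124], E[r] = 0.6826, γ^t·E[r] = 0.234138, running G = 1.188610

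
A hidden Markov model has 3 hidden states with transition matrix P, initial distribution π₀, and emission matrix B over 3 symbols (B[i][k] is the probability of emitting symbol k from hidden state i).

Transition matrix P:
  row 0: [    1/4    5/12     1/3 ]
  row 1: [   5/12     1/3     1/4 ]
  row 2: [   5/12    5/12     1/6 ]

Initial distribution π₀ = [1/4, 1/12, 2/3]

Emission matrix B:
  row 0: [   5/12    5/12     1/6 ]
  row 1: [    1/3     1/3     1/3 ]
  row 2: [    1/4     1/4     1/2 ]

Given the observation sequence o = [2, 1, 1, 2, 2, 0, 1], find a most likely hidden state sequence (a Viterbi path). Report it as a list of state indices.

t=0: δ = [4.167e-02, 2.778e-02, 3.333e-01]  (obs o_0=2)
t=1: δ = [5.787e-02, 4.630e-02, 1.389e-02]  ψ = [2, 2, 2]  (obs o_1=1)
t=2: δ = [8.038e-03, 8.038e-03, 4.823e-03]  ψ = [1, 0, 0]  (obs o_2=1)
t=3: δ = [5.582e-04, 1.116e-03, 1.340e-03]  ψ = [1, 0, 0]  (obs o_3=2)
t=4: δ = [9.303e-05, 1.861e-04, 1.395e-04]  ψ = [2, 2, 1]  (obs o_4=2)
t=5: δ = [3.230e-05, 2.067e-05, 1.163e-05]  ψ = [1, 1, 1]  (obs o_5=0)
t=6: δ = [3.589e-06, 4.486e-06, 2.692e-06]  ψ = [1, 0, 0]  (obs o_6=1)
backtrack: best end state = 1; path = [2, 1, 0, 2, 1, 0, 1]

path = [2, 1, 0, 2, 1, 0, 1]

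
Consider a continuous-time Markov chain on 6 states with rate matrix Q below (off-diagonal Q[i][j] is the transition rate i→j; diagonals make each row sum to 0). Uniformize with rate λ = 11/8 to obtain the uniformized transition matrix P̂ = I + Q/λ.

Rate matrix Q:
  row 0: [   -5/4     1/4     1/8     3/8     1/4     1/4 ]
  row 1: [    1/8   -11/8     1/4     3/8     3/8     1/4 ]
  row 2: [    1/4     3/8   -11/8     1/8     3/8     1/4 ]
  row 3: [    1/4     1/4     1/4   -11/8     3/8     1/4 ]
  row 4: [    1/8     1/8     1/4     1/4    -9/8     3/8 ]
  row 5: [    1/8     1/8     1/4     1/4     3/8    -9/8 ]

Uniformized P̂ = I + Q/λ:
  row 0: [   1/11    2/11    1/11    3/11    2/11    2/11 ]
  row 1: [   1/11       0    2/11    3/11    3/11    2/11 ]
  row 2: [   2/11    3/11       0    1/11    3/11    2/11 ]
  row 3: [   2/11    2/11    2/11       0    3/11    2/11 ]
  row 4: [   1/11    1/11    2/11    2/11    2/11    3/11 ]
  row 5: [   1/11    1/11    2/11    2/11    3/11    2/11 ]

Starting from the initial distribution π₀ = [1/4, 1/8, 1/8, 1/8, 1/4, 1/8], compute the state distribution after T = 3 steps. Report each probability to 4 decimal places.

π = [0.1187, 0.1311, 0.1443, 0.1623, 0.2399, 0.2038]

t=0: π = [0.2500, 0.1250, 0.1250, 0.1250, 0.2500, 0.1250]
t=1: π = [0.1136, 0.1364, 0.1364, 0.1818, 0.2273, 0.2045]
t=2: π = [0.1198, 0.1302, 0.1467, 0.1591, 0.2417, 0.2025]
t=3: π = [0.1187, 0.1311, 0.1443, 0.1623, 0.2399, 0.2038]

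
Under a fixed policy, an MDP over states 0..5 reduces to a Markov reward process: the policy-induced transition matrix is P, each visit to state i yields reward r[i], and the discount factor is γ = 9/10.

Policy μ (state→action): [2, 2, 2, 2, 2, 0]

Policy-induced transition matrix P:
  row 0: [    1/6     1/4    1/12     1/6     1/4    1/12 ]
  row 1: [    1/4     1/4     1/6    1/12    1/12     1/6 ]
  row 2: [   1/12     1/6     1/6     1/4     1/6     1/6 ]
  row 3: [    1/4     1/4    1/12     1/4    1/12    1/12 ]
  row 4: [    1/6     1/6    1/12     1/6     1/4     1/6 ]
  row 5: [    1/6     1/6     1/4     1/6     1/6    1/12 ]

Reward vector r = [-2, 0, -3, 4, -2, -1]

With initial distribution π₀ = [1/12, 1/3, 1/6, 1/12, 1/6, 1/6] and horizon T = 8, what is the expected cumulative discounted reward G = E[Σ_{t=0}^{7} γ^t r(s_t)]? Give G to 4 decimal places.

t=0: π = [0.0833, 0.3333, 0.1667, 0.0833, 0.1667, 0.1667], E[r] = -0.8333, γ^t·E[r] = -0.833333, running G = -0.833333
t=1: π = [0.1875, 0.2083, 0.1528, 0.1597, 0.1528, 0.1389], E[r] = -0.6389, γ^t·E[r] = -0.575000, running G = -1.408333
t=2: π = [0.1846, 0.2130, 0.1366, 0.1753, 0.1644, 0.1262], E[r] = -0.5324, γ^t·E[r] = -0.431250, running G = -1.839583
t=3: π = [0.1876, 0.2144, 0.1335, 0.1749, 0.1634, 0.1262], E[r] = -0.5290, γ^t·E[r] = -0.385664, running G = -2.225247
t=4: π = [0.1880, 0.2147, 0.1334, 0.1745, 0.1635, 0.1259], E[r] = -0.5309, γ^t·E[r] = -0.348337, running G = -2.573584
t=5: π = [0.1880, 0.2148, 0.1333, 0.1744, 0.1635, 0.1260], E[r] = -0.5313, γ^t·E[r] = -0.313714, running G = -2.887298
t=6: π = [0.1880, 0.2148, 0.1333, 0.1744, 0.1635, 0.1260], E[r] = -0.5313, γ^t·E[r] = -0.282377, running G = -3.169675
t=7: π = [0.1880, 0.2148, 0.1333, 0.1744, 0.1635, 0.1260], E[r] = -0.5313, γ^t·E[r] = -0.254141, running G = -3.423817

G = -3.4238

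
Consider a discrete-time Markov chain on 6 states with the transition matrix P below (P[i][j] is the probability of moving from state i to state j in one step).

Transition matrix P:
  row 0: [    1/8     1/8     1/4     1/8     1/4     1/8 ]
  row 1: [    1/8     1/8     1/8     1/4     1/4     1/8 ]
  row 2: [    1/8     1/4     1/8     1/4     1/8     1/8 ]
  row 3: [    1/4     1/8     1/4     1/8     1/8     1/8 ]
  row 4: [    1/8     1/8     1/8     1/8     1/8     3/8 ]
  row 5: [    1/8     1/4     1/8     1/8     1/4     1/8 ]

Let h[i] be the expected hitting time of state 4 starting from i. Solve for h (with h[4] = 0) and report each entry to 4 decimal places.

First-step conditioning: h[4] = 0; for i ≠ 4, h[i] = 1 + Σ_k P[i][k]·h[k].
  h[0] = 1 + 1/8·h[0] + 1/8·h[1] + 1/4·h[2] + 1/8·h[3] + 1/8·h[5]
  h[1] = 1 + 1/8·h[0] + 1/8·h[1] + 1/8·h[2] + 1/4·h[3] + 1/8·h[5]
  h[2] = 1 + 1/8·h[0] + 1/4·h[1] + 1/8·h[2] + 1/4·h[3] + 1/8·h[5]
  h[3] = 1 + 1/4·h[0] + 1/8·h[1] + 1/4·h[2] + 1/8·h[3] + 1/8·h[5]
  h[5] = 1 + 1/8·h[0] + 1/4·h[1] + 1/8·h[2] + 1/8·h[3] + 1/8·h[5]
Solving the 5×5 linear system over states ≠ 4 gives exactly h = [512/105, 512/105, 192/35, 192/35, 0, 24/5] (h[4] = 0 is the target).

h = [4.8762, 4.8762, 5.4857, 5.4857, 0.0000, 4.8000]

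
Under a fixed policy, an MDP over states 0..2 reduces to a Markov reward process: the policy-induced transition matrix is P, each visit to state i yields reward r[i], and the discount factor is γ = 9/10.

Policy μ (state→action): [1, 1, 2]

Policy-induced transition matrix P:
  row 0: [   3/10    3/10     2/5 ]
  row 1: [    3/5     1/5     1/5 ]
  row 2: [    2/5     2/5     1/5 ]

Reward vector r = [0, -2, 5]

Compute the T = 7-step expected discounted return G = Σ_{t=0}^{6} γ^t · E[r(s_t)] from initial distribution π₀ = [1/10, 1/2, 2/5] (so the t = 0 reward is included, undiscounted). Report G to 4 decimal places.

G = 4.2493

t=0: π = [0.1000, 0.5000, 0.4000], E[r] = 1.0000, γ^t·E[r] = 1.000000, running G = 1.000000
t=1: π = [0.4900, 0.2900, 0.2200], E[r] = 0.5200, γ^t·E[r] = 0.468000, running G = 1.468000
t=2: π = [0.4090, 0.2930, 0.2980], E[r] = 0.9040, γ^t·E[r] = 0.732240, running G = 2.200240
t=3: π = [0.4177, 0.3005, 0.2818], E[r] = 0.8080, γ^t·E[r] = 0.589032, running G = 2.789272
t=4: π = [0.4183, 0.2981, 0.2835], E[r] = 0.8214, γ^t·E[r] = 0.538947, running G = 3.328219
t=5: π = [0.4178, 0.2985, 0.2837], E[r] = 0.8212, γ^t·E[r] = 0.484939, running G = 3.813158
t=6: π = [0.4179, 0.2985, 0.2836], E[r] = 0.8208, γ^t·E[r] = 0.436190, running G = 4.249347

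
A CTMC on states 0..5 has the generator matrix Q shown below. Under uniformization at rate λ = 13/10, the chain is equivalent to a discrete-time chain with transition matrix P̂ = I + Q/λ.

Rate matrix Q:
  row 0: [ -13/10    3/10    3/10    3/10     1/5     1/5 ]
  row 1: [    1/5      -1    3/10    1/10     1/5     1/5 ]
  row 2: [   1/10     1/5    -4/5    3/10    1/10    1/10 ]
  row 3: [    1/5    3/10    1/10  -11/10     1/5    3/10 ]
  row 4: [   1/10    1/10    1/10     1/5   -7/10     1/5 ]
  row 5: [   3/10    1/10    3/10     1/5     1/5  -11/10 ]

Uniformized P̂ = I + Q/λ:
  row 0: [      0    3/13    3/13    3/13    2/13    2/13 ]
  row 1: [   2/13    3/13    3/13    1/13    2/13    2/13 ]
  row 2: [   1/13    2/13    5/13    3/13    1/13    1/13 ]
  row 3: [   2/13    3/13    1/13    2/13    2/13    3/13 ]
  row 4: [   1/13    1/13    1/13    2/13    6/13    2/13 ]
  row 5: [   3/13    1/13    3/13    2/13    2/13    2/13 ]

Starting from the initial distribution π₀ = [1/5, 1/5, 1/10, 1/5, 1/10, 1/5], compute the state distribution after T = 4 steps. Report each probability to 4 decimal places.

t=0: π = [0.2000, 0.2000, 0.1000, 0.2000, 0.1000, 0.2000]
t=1: π = [0.1231, 0.1769, 0.2000, 0.1615, 0.1769, 0.1615]
t=2: π = [0.1183, 0.1633, 0.2095, 0.1651, 0.1929, 0.1509]
t=3: π = [0.1163, 0.1618, 0.2079, 0.1665, 0.1971, 0.1504]
t=4: π = [0.1164, 0.1613, 0.2068, 0.1663, 0.1985, 0.1507]

π = [0.1164, 0.1613, 0.2068, 0.1663, 0.1985, 0.1507]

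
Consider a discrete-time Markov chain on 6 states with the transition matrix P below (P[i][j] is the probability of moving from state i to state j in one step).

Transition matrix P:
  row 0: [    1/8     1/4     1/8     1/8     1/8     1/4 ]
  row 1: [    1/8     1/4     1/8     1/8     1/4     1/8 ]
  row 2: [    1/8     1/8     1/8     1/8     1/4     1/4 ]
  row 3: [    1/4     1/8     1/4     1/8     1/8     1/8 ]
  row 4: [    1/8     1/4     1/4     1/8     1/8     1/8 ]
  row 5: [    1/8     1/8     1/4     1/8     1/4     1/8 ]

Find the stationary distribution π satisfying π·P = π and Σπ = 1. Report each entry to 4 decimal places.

π = [0.1406, 0.1905, 0.1854, 0.1250, 0.1927, 0.1658]

Balance equations π_j = Σ_i π_i·P[i][j]:
  π_0 = 1/8·π_0 + 1/8·π_1 + 1/8·π_2 + 1/4·π_3 + 1/8·π_4 + 1/8·π_5
  π_1 = 1/4·π_0 + 1/4·π_1 + 1/8·π_2 + 1/8·π_3 + 1/4·π_4 + 1/8·π_5
  π_2 = 1/8·π_0 + 1/8·π_1 + 1/8·π_2 + 1/4·π_3 + 1/4·π_4 + 1/4·π_5
  π_3 = 1/8·π_0 + 1/8·π_1 + 1/8·π_2 + 1/8·π_3 + 1/8·π_4 + 1/8·π_5
  π_4 = 1/8·π_0 + 1/4·π_1 + 1/4·π_2 + 1/8·π_3 + 1/8·π_4 + 1/4·π_5
  normalize: π_0 + π_1 + π_2 + π_3 + π_4 + π_5 = 1
Solving the linear system gives exactly π = [9/64, 4/21, 2243/12096, 1/8, 37/192, 2005/12096].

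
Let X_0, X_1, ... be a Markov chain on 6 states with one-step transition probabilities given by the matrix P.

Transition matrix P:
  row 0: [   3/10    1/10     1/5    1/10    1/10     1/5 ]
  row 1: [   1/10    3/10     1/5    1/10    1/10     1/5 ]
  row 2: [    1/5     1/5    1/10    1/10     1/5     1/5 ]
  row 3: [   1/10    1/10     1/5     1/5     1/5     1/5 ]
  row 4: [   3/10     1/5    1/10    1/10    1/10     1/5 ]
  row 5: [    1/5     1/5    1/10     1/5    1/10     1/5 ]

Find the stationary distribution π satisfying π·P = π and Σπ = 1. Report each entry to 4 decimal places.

π = [0.2011, 0.1851, 0.1520, 0.1333, 0.1285, 0.2000]

Balance equations π_j = Σ_i π_i·P[i][j]:
  π_0 = 3/10·π_0 + 1/10·π_1 + 1/5·π_2 + 1/10·π_3 + 3/10·π_4 + 1/5·π_5
  π_1 = 1/10·π_0 + 3/10·π_1 + 1/5·π_2 + 1/10·π_3 + 1/5·π_4 + 1/5·π_5
  π_2 = 1/5·π_0 + 1/5·π_1 + 1/10·π_2 + 1/5·π_3 + 1/10·π_4 + 1/10·π_5
  π_3 = 1/10·π_0 + 1/10·π_1 + 1/10·π_2 + 1/5·π_3 + 1/10·π_4 + 1/5·π_5
  π_4 = 1/10·π_0 + 1/10·π_1 + 1/5·π_2 + 1/5·π_3 + 1/10·π_4 + 1/10·π_5
  normalize: π_0 + π_1 + π_2 + π_3 + π_4 + π_5 = 1
Solving the linear system gives exactly π = [893/4440, 493/2664, 253/1665, 2/15, 214/1665, 1/5].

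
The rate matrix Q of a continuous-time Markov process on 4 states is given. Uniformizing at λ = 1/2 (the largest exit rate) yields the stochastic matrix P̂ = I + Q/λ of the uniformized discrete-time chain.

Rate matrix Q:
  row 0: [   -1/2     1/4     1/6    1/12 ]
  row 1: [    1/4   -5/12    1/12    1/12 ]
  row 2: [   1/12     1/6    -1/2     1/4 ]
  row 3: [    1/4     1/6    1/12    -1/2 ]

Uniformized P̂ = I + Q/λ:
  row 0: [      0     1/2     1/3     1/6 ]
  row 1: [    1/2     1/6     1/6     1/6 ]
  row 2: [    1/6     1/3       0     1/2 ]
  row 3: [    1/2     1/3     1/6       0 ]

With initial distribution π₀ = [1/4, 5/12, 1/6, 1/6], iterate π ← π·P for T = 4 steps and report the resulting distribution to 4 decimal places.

π = [0.2911, 0.3288, 0.1858, 0.1943]

t=0: π = [0.2500, 0.4167, 0.1667, 0.1667]
t=1: π = [0.3194, 0.3056, 0.1806, 0.1944]
t=2: π = [0.2801, 0.3356, 0.1898, 0.1944]
t=3: π = [0.2967, 0.3241, 0.1817, 0.1975]
t=4: π = [0.2911, 0.3288, 0.1858, 0.1943]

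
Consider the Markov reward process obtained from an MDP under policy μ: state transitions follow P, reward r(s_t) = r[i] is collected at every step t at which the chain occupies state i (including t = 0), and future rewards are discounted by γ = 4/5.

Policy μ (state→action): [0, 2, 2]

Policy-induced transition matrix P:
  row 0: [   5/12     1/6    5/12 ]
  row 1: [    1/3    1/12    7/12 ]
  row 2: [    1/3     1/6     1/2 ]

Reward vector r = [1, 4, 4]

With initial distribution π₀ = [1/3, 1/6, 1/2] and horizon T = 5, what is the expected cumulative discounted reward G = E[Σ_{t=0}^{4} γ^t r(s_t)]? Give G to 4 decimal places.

G = 9.8766

t=0: π = [0.3333, 0.1667, 0.5000], E[r] = 3.0000, γ^t·E[r] = 3.000000, running G = 3.000000
t=1: π = [0.3611, 0.1528, 0.4861], E[r] = 2.9167, γ^t·E[r] = 2.333333, running G = 5.333333
t=2: π = [0.3634, 0.1539, 0.4826], E[r] = 2.9097, γ^t·E[r] = 1.862222, running G = 7.195556
t=3: π = [0.3636, 0.1538, 0.4825], E[r] = 2.9091, γ^t·E[r] = 1.489481, running G = 8.685037
t=4: π = [0.3636, 0.1538, 0.4825], E[r] = 2.9091, γ^t·E[r] = 1.191565, running G = 9.876602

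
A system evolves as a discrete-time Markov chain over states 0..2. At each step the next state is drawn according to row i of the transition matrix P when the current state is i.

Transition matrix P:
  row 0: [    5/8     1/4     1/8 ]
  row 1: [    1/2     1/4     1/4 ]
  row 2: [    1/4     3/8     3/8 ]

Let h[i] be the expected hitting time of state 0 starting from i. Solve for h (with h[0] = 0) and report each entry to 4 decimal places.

h = [0.0000, 2.3333, 3.0000]

First-step conditioning: h[0] = 0; for i ≠ 0, h[i] = 1 + Σ_k P[i][k]·h[k].
  h[1] = 1 + 1/4·h[1] + 1/4·h[2]
  h[2] = 1 + 3/8·h[1] + 3/8·h[2]
Solving the 2×2 linear system over states ≠ 0 gives exactly h = [0, 7/3, 3] (h[0] = 0 is the target).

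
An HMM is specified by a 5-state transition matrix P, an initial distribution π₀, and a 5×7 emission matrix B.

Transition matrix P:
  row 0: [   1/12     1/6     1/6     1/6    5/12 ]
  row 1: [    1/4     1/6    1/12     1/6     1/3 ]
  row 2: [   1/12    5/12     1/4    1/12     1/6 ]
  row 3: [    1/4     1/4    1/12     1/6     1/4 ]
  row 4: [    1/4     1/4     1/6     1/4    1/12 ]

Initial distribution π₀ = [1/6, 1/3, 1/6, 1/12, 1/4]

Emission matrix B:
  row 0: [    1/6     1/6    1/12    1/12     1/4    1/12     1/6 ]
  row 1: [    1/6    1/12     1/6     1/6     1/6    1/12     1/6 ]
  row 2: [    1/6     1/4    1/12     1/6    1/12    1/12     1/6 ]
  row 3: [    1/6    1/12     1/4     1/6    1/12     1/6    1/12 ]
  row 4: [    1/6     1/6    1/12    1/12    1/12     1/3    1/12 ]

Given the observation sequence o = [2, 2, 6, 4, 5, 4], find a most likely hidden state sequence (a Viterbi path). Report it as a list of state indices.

t=0: δ = [1.389e-02, 5.556e-02, 1.389e-02, 2.083e-02, 2.083e-02]  (obs o_0=2)
t=1: δ = [1.157e-03, 1.543e-03, 3.858e-04, 2.315e-03, 1.543e-03]  ψ = [1, 1, 1, 1, 1]  (obs o_1=2)
t=2: δ = [9.645e-05, 9.645e-05, 4.287e-05, 3.215e-05, 4.823e-05]  ψ = [3, 3, 4, 3, 3]  (obs o_2=6)
t=3: δ = [6.028e-06, 2.977e-06, 1.340e-06, 1.340e-06, 3.349e-06]  ψ = [1, 2, 0, 0, 0]  (obs o_3=4)
t=4: δ = [6.977e-08, 8.372e-08, 8.372e-08, 1.674e-07, 8.372e-07]  ψ = [4, 0, 0, 0, 0]  (obs o_4=5)
t=5: δ = [5.233e-08, 3.489e-08, 1.163e-08, 1.744e-08, 5.814e-09]  ψ = [4, 4, 4, 4, 4]  (obs o_5=4)
backtrack: best end state = 0; path = [1, 3, 1, 0, 4, 0]

path = [1, 3, 1, 0, 4, 0]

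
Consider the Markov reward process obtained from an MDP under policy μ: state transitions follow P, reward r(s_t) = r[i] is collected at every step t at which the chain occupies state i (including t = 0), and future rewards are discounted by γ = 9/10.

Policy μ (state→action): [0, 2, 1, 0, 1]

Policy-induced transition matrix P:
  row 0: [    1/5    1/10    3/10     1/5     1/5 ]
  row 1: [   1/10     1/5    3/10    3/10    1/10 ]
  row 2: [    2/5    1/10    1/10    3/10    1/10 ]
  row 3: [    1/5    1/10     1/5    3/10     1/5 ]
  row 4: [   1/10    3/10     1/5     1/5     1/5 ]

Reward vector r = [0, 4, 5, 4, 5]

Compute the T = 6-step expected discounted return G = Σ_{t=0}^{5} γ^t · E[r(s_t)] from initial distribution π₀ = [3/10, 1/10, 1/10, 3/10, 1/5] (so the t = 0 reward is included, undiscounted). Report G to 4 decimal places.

t=0: π = [0.3000, 0.1000, 0.1000, 0.3000, 0.2000], E[r] = 3.1000, γ^t·E[r] = 3.100000, running G = 3.100000
t=1: π = [0.1900, 0.1500, 0.2300, 0.2500, 0.1800], E[r] = 3.6500, γ^t·E[r] = 3.285000, running G = 6.385000
t=2: π = [0.2130, 0.1510, 0.2110, 0.2630, 0.1620], E[r] = 3.5210, γ^t·E[r] = 2.852010, running G = 9.237010
t=3: π = [0.2109, 0.1475, 0.2153, 0.2625, 0.1638], E[r] = 3.5355, γ^t·E[r] = 2.577380, running G = 11.814390
t=4: π = [0.2119, 0.1475, 0.2143, 0.2625, 0.1637], E[r] = 3.5303, γ^t·E[r] = 2.316236, running G = 14.130626
t=5: π = [0.2117, 0.1475, 0.2145, 0.2624, 0.1638], E[r] = 3.5314, γ^t·E[r] = 2.085242, running G = 16.215868

G = 16.2159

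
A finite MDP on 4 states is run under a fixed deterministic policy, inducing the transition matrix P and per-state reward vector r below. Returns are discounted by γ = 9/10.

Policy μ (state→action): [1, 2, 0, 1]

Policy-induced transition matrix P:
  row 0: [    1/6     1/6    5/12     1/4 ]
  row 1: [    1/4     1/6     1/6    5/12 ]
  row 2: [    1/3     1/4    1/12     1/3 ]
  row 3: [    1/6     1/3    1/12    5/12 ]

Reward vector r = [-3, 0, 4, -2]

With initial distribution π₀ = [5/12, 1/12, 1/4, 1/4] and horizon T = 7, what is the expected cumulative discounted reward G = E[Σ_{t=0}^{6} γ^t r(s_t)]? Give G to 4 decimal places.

G = -3.3506

t=0: π = [0.4167, 0.0833, 0.2500, 0.2500], E[r] = -0.7500, γ^t·E[r] = -0.750000, running G = -0.750000
t=1: π = [0.2153, 0.2292, 0.2292, 0.3264], E[r] = -0.3819, γ^t·E[r] = -0.343750, running G = -1.093750
t=2: π = [0.2240, 0.2402, 0.1742, 0.3617], E[r] = -0.6985, γ^t·E[r] = -0.565781, running G = -1.659531
t=3: π = [0.2157, 0.2415, 0.1780, 0.3648], E[r] = -0.6648, γ^t·E[r] = -0.484629, running G = -2.144160
t=4: π = [0.2165, 0.2423, 0.1754, 0.3659], E[r] = -0.6797, γ^t·E[r] = -0.445946, running G = -2.590106
t=5: π = [0.2161, 0.2423, 0.1757, 0.3660], E[r] = -0.6775, γ^t·E[r] = -0.400058, running G = -2.990164
t=6: π = [0.2161, 0.2423, 0.1756, 0.3660], E[r] = -0.6782, γ^t·E[r] = -0.360439, running G = -3.350603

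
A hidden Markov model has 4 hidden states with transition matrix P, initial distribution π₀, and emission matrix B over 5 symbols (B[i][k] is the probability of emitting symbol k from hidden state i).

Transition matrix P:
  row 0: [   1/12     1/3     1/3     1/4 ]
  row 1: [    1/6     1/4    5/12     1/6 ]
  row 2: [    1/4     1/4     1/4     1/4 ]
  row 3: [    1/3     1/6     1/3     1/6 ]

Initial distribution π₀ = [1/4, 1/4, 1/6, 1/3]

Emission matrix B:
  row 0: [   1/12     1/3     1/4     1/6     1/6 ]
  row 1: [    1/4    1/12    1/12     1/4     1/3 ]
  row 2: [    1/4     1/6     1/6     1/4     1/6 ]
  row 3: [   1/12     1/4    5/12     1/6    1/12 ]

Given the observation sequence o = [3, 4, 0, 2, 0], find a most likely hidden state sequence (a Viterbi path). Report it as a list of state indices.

t=0: δ = [4.167e-02, 6.250e-02, 4.167e-02, 5.556e-02]  (obs o_0=3)
t=1: δ = [3.086e-03, 5.208e-03, 4.340e-03, 8.681e-04]  ψ = [3, 1, 1, 0]  (obs o_1=4)
t=2: δ = [9.042e-05, 3.255e-04, 5.425e-04, 9.042e-05]  ψ = [2, 1, 1, 2]  (obs o_2=0)
t=3: δ = [3.391e-05, 1.130e-05, 2.261e-05, 5.651e-05]  ψ = [2, 2, 1, 2]  (obs o_3=2)
t=4: δ = [1.570e-06, 2.826e-06, 4.710e-06, 7.849e-07]  ψ = [3, 0, 3, 3]  (obs o_4=0)
backtrack: best end state = 2; path = [1, 1, 2, 3, 2]

path = [1, 1, 2, 3, 2]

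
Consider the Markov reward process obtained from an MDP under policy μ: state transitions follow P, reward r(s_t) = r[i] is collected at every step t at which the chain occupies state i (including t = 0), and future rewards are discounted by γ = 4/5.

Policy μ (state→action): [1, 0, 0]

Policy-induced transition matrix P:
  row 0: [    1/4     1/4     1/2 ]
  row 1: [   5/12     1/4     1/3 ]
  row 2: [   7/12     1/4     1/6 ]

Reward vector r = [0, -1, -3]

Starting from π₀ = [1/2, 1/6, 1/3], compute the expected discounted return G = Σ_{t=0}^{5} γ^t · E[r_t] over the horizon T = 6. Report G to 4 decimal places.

G = -4.6452

t=0: π = [0.5000, 0.1667, 0.3333], E[r] = -1.1667, γ^t·E[r] = -1.166667, running G = -1.166667
t=1: π = [0.3889, 0.2500, 0.3611], E[r] = -1.3333, γ^t·E[r] = -1.066667, running G = -2.233333
t=2: π = [0.4120, 0.2500, 0.3380], E[r] = -1.2639, γ^t·E[r] = -0.808889, running G = -3.042222
t=3: π = [0.4043, 0.2500, 0.3457], E[r] = -1.2870, γ^t·E[r] = -0.658963, running G = -3.701185
t=4: π = [0.4069, 0.2500, 0.3431], E[r] = -1.2793, γ^t·E[r] = -0.524010, running G = -4.225195
t=5: π = [0.4060, 0.2500, 0.3440], E[r] = -1.2819, γ^t·E[r] = -0.420051, running G = -4.645246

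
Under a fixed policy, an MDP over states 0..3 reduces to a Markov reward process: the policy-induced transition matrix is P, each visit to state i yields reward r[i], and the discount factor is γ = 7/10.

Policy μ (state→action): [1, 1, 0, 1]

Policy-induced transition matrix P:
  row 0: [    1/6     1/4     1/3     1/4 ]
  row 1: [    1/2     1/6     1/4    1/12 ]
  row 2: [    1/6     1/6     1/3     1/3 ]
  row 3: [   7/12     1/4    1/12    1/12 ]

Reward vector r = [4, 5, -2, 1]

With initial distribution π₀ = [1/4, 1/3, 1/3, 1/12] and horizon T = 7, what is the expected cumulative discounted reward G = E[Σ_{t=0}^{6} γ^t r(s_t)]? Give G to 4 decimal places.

G = 6.1152

t=0: π = [0.2500, 0.3333, 0.3333, 0.0833], E[r] = 2.0833, γ^t·E[r] = 2.083333, running G = 2.083333
t=1: π = [0.3125, 0.1944, 0.2847, 0.2083], E[r] = 1.8611, γ^t·E[r] = 1.302778, running G = 3.386111
t=2: π = [0.3183, 0.2101, 0.2650, 0.2066], E[r] = 2.0000, γ^t·E[r] = 0.980000, running G = 4.366111
t=3: π = [0.3228, 0.2104, 0.2642, 0.2026], E[r] = 2.0174, γ^t·E[r] = 0.691971, running G = 5.058083
t=4: π = [0.3212, 0.2105, 0.2651, 0.2032], E[r] = 2.0101, γ^t·E[r] = 0.482625, running G = 5.540707
t=5: π = [0.3215, 0.2104, 0.2650, 0.2032], E[r] = 2.0109, γ^t·E[r] = 0.337969, running G = 5.878676
t=6: π = [0.3214, 0.2104, 0.2650, 0.2032], E[r] = 2.0108, γ^t·E[r] = 0.236571, running G = 6.115247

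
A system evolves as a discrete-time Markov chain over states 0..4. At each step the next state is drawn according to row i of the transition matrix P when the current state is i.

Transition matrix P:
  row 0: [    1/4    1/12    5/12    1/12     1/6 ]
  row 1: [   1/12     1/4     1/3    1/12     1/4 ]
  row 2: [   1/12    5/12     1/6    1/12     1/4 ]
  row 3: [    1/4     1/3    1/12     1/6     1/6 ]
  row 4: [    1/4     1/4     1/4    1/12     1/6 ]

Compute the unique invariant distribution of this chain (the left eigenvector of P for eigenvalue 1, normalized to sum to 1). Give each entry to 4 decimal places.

Balance equations π_j = Σ_i π_i·P[i][j]:
  π_0 = 1/4·π_0 + 1/12·π_1 + 1/12·π_2 + 1/4·π_3 + 1/4·π_4
  π_1 = 1/12·π_0 + 1/4·π_1 + 5/12·π_2 + 1/3·π_3 + 1/4·π_4
  π_2 = 5/12·π_0 + 1/3·π_1 + 1/6·π_2 + 1/12·π_3 + 1/4·π_4
  π_3 = 1/12·π_0 + 1/12·π_1 + 1/12·π_2 + 1/6·π_3 + 1/12·π_4
  normalize: π_0 + π_1 + π_2 + π_3 + π_4 = 1
Solving the linear system gives exactly π = [233/1452, 2791/10164, 2669/10164, 1/11, 307/1452].

π = [0.1605, 0.2746, 0.2626, 0.0909, 0.2114]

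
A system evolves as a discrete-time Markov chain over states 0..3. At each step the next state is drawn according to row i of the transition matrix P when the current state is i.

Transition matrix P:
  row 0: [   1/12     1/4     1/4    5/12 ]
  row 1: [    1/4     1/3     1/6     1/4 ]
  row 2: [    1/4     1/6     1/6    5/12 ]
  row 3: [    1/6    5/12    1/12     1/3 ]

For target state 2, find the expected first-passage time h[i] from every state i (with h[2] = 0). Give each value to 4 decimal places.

First-step conditioning: h[2] = 0; for i ≠ 2, h[i] = 1 + Σ_k P[i][k]·h[k].
  h[0] = 1 + 1/12·h[0] + 1/4·h[1] + 5/12·h[3]
  h[1] = 1 + 1/4·h[0] + 1/3·h[1] + 1/4·h[3]
  h[3] = 1 + 1/6·h[0] + 5/12·h[1] + 1/3·h[3]
Solving the 3×3 linear system over states ≠ 2 gives exactly h = [6, 312/49, 0, 342/49] (h[2] = 0 is the target).

h = [6.0000, 6.3673, 0.0000, 6.9796]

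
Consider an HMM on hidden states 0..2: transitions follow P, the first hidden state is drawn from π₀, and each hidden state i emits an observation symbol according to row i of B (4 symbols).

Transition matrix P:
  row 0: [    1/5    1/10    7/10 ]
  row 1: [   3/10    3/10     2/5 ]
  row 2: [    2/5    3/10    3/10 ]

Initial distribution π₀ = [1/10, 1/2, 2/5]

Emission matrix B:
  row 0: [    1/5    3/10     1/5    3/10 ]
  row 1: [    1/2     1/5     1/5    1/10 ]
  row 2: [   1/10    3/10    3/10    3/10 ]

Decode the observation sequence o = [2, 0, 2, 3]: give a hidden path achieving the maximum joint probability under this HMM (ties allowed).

path = [2, 1, 2, 0]

t=0: δ = [2.000e-02, 1.000e-01, 1.200e-01]  (obs o_0=2)
t=1: δ = [9.600e-03, 1.800e-02, 4.000e-03]  ψ = [2, 2, 1]  (obs o_1=0)
t=2: δ = [1.080e-03, 1.080e-03, 2.160e-03]  ψ = [1, 1, 1]  (obs o_2=2)
t=3: δ = [2.592e-04, 6.480e-05, 2.268e-04]  ψ = [2, 2, 0]  (obs o_3=3)
backtrack: best end state = 0; path = [2, 1, 2, 0]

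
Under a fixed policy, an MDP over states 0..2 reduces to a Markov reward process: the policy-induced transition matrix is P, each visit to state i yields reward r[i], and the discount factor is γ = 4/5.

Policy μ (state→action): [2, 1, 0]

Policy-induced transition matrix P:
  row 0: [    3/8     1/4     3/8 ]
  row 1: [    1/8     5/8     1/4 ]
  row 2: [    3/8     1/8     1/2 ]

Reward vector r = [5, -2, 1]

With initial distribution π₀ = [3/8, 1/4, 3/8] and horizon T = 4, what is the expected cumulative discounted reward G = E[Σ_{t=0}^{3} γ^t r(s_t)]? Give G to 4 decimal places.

t=0: π = [0.3750, 0.2500, 0.3750], E[r] = 1.7500, γ^t·E[r] = 1.750000, running G = 1.750000
t=1: π = [0.3125, 0.2969, 0.3906], E[r] = 1.3594, γ^t·E[r] = 1.087500, running G = 2.837500
t=2: π = [0.3008, 0.3125, 0.3867], E[r] = 1.2656, γ^t·E[r] = 0.810000, running G = 3.647500
t=3: π = [0.2969, 0.3188, 0.3843], E[r] = 1.2310, γ^t·E[r] = 0.630250, running G = 4.277750

G = 4.2778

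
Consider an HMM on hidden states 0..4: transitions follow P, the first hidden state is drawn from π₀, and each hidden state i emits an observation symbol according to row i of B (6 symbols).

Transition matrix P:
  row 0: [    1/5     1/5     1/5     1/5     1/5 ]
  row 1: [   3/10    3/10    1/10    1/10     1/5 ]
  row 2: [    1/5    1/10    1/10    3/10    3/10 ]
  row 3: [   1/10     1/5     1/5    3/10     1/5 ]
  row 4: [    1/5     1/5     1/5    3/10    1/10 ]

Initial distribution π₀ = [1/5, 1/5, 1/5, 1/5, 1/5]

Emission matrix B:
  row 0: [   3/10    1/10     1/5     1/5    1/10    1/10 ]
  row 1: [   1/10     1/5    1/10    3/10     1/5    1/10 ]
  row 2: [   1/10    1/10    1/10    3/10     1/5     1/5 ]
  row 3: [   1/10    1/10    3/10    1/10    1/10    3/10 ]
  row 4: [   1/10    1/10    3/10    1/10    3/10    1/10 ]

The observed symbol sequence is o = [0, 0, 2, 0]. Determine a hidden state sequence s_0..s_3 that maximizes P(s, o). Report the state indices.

path = [0, 0, 4, 0]

t=0: δ = [6.000e-02, 2.000e-02, 2.000e-02, 2.000e-02, 2.000e-02]  (obs o_0=0)
t=1: δ = [3.600e-03, 1.200e-03, 1.200e-03, 1.200e-03, 1.200e-03]  ψ = [0, 0, 0, 0, 0]  (obs o_1=0)
t=2: δ = [1.440e-04, 7.200e-05, 7.200e-05, 2.160e-04, 2.160e-04]  ψ = [0, 0, 0, 0, 0]  (obs o_2=2)
t=3: δ = [1.296e-05, 4.320e-06, 4.320e-06, 6.480e-06, 4.320e-06]  ψ = [4, 3, 3, 3, 3]  (obs o_3=0)
backtrack: best end state = 0; path = [0, 0, 4, 0]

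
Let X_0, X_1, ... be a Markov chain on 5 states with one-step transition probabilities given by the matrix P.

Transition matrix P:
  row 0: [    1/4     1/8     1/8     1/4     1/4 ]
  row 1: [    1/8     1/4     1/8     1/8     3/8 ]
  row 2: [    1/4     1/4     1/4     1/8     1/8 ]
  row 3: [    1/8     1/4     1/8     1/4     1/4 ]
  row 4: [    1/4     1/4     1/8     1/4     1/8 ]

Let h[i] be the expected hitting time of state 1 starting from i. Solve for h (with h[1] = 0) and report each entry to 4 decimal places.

h = [5.0590, 0.0000, 4.5069, 4.4266, 4.4969]

First-step conditioning: h[1] = 0; for i ≠ 1, h[i] = 1 + Σ_k P[i][k]·h[k].
  h[0] = 1 + 1/4·h[0] + 1/8·h[2] + 1/4·h[3] + 1/4·h[4]
  h[2] = 1 + 1/4·h[0] + 1/4·h[2] + 1/8·h[3] + 1/8·h[4]
  h[3] = 1 + 1/8·h[0] + 1/8·h[2] + 1/4·h[3] + 1/4·h[4]
  h[4] = 1 + 1/4·h[0] + 1/8·h[2] + 1/4·h[3] + 1/8·h[4]
Solving the 4×4 linear system over states ≠ 1 gives exactly h = [4032/797, 0, 3592/797, 3528/797, 3584/797] (h[1] = 0 is the target).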